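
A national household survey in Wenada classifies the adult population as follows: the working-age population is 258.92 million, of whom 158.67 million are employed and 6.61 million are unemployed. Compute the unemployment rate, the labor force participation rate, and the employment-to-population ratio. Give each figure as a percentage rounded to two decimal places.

Unemployment rate ≈ 4.00%; labor force participation rate ≈ 63.83%; employment-population ratio ≈ 61.28%.

Labor force = employed + unemployed = 158.67 + 6.61 = 165.28 million.
Unemployment rate = 6.61 / 165.28 = 4.00%.
Labor force participation rate = 165.28 / 258.92 = 63.83%.
Employment-population ratio = 158.67 / 258.92 = 61.28%.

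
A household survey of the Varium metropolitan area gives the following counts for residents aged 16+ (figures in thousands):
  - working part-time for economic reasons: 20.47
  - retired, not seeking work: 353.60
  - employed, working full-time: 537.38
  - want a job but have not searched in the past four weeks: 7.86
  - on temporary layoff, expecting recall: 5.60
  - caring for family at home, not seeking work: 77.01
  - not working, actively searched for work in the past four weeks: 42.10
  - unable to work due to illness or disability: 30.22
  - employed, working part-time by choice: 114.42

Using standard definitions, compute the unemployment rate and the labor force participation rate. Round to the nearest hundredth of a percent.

Employed = 20.47 + 537.38 + 114.42 = 672.27 thousand (anyone who worked, including part-time for economic reasons, counts as employed).
Unemployed = 5.60 + 42.10 = 47.70 thousand (jobless and actively searching, or on temporary layoff).
Labor force = 672.27 + 47.70 = 719.97 thousand.
Not in labor force = 353.60 + 7.86 + 77.01 + 30.22 = 468.69 thousand (those not working and not actively searching are outside the labor force — including those who want a job but have given up searching).
Civilian working-age population = 719.97 + 468.69 = 1,188.66 thousand.
Unemployment rate = 47.70 / 719.97 = 6.63%.
Labor force participation rate = 719.97 / 1,188.66 = 60.57%.

Unemployment rate ≈ 6.63%; labor force participation rate ≈ 60.57%.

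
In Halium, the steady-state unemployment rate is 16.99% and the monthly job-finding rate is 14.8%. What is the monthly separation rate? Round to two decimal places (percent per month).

From u* = s/(s+f): s = u·f/(1−u).
s = 0.1699 × 14.8 / (1 − 0.1699) = 2.5145 / 0.8301 ≈ 3.03% per month.

Separation rate ≈ 3.03% per month.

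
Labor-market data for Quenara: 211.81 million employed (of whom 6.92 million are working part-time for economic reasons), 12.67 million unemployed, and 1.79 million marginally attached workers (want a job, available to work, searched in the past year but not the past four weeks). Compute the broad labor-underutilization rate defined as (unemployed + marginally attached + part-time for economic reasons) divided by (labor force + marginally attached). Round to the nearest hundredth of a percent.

Broad underutilization rate ≈ 9.45%.

Labor force = 211.81 + 12.67 = 224.48 million.
Numerator = 12.67 + 1.79 + 6.92 = 21.38 million.
Denominator = 224.48 + 1.79 = 226.27 million.
Broad rate = 21.38 / 226.27 = 9.45%.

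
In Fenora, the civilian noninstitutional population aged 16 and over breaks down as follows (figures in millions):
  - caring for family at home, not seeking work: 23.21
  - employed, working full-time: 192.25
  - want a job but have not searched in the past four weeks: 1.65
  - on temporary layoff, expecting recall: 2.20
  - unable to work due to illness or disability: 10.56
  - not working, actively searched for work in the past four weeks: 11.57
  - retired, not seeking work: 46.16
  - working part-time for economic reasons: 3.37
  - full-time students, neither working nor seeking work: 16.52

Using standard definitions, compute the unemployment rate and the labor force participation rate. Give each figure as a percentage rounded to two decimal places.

Employed = 192.25 + 3.37 = 195.62 million (anyone who worked, including part-time for economic reasons, counts as employed).
Unemployed = 2.20 + 11.57 = 13.77 million (jobless and actively searching, or on temporary layoff).
Labor force = 195.62 + 13.77 = 209.39 million.
Not in labor force = 23.21 + 1.65 + 10.56 + 46.16 + 16.52 = 98.10 million (those not working and not actively searching are outside the labor force — including those who want a job but have given up searching).
Civilian working-age population = 209.39 + 98.10 = 307.49 million.
Unemployment rate = 13.77 / 209.39 = 6.58%.
Labor force participation rate = 209.39 / 307.49 = 68.10%.

Unemployment rate ≈ 6.58%; labor force participation rate ≈ 68.10%.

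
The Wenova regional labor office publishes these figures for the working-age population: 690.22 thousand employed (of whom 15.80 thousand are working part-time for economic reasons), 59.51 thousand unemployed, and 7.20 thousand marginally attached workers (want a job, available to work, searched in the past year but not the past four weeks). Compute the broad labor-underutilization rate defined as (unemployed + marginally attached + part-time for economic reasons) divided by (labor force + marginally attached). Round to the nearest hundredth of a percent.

Labor force = 690.22 + 59.51 = 749.73 thousand.
Numerator = 59.51 + 7.20 + 15.80 = 82.51 thousand.
Denominator = 749.73 + 7.20 = 756.93 thousand.
Broad rate = 82.51 / 756.93 = 10.90%.

Broad underutilization rate ≈ 10.90%.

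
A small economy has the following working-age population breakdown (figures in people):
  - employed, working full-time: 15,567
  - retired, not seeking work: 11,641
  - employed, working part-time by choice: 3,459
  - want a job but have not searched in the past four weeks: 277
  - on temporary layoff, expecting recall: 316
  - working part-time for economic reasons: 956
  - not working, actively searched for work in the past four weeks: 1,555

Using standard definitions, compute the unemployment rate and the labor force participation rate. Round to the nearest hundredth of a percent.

Unemployment rate ≈ 8.56%; labor force participation rate ≈ 64.71%.

Employed = 15,567 + 3,459 + 956 = 19,982 (anyone who worked, including part-time for economic reasons, counts as employed).
Unemployed = 316 + 1,555 = 1,871 (jobless and actively searching, or on temporary layoff).
Labor force = 19,982 + 1,871 = 21,853.
Not in labor force = 11,641 + 277 = 11,918 (those not working and not actively searching are outside the labor force — including those who want a job but have given up searching).
Civilian working-age population = 21,853 + 11,918 = 33,771.
Unemployment rate = 1,871 / 21,853 = 8.56%.
Labor force participation rate = 21,853 / 33,771 = 64.71%.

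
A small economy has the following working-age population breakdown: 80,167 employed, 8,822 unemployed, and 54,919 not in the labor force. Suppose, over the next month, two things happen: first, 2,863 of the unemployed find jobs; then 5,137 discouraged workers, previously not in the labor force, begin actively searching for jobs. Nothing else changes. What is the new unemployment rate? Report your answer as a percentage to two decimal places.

Initially, labor force = 80,167 + 8,822 = 88,989, so u = 8,822/88,989 = 9.91%.
After the first change, unemployed falls and employed rises by 2,863; labor force unchanged → E = 83,030, U = 5,959, labor force = 88,989.
After the second change, unemployed and labor force both rise by 5,137 → E = 83,030, U = 11,096, labor force = 94,126.
New unemployment rate = 11,096 / 94,126 = 11.79%.

New unemployment rate ≈ 11.79%.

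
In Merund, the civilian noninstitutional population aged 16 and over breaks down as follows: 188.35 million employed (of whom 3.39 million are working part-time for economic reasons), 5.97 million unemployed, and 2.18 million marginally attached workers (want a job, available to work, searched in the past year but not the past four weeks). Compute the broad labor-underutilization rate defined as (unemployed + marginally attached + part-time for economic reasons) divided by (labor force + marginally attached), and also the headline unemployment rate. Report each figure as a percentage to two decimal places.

Labor force = 188.35 + 5.97 = 194.32 million.
Numerator = 5.97 + 2.18 + 3.39 = 11.54 million.
Denominator = 194.32 + 2.18 = 196.50 million.
Broad rate = 11.54 / 196.50 = 5.87%.
Headline unemployment rate = 5.97 / 194.32 = 3.07%.

Broad underutilization rate ≈ 5.87%; headline unemployment rate ≈ 3.07%.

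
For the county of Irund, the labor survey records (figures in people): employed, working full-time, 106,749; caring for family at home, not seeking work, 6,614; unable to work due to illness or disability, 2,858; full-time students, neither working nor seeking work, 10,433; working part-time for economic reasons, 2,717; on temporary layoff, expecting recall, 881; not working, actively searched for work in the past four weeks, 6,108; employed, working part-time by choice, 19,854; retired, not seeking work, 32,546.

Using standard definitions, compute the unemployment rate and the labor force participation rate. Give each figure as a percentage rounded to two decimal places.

Employed = 106,749 + 2,717 + 19,854 = 129,320 (anyone who worked, including part-time for economic reasons, counts as employed).
Unemployed = 881 + 6,108 = 6,989 (jobless and actively searching, or on temporary layoff).
Labor force = 129,320 + 6,989 = 136,309.
Not in labor force = 6,614 + 2,858 + 10,433 + 32,546 = 52,451 (those not working and not actively searching are outside the labor force).
Civilian working-age population = 136,309 + 52,451 = 188,760.
Unemployment rate = 6,989 / 136,309 = 5.13%.
Labor force participation rate = 136,309 / 188,760 = 72.21%.

Unemployment rate ≈ 5.13%; labor force participation rate ≈ 72.21%.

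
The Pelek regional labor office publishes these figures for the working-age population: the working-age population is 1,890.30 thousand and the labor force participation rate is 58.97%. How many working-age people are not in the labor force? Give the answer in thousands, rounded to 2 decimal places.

About 775.59 thousand are not in the labor force.

Share not in the labor force = 1 − 0.5897 = 0.4103.
Not in labor force = 0.4103 × 1,890.30 ≈ 775.59 thousand.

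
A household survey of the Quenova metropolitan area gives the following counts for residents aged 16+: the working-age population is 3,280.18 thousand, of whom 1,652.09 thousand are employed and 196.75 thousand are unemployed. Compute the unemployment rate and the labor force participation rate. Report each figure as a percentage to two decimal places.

Unemployment rate ≈ 10.64%; labor force participation rate ≈ 56.36%.

Labor force = employed + unemployed = 1,652.09 + 196.75 = 1,848.84 thousand.
Unemployment rate = 196.75 / 1,848.84 = 10.64%.
Labor force participation rate = 1,848.84 / 3,280.18 = 56.36%.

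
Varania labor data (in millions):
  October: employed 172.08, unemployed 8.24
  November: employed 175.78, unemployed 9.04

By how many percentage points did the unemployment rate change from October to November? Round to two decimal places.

October: labor force = 172.08 + 8.24 = 180.32; u = 8.24/180.32 = 4.57%.
November: labor force = 175.78 + 9.04 = 184.82; u = 9.04/184.82 = 4.89%.
Change = 4.89% − 4.57% = +0.32 pp.

The unemployment rate changed by +0.32 percentage points.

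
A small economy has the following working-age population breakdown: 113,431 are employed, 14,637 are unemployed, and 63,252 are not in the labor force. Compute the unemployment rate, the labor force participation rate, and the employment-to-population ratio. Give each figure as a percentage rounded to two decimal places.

Labor force = employed + unemployed = 113,431 + 14,637 = 128,068.
Working-age population = 128,068 + 63,252 = 191,320.
Unemployment rate = 14,637 / 128,068 = 11.43%.
Labor force participation rate = 128,068 / 191,320 = 66.94%.
Employment-population ratio = 113,431 / 191,320 = 59.29%.

Unemployment rate ≈ 11.43%; labor force participation rate ≈ 66.94%; employment-population ratio ≈ 59.29%.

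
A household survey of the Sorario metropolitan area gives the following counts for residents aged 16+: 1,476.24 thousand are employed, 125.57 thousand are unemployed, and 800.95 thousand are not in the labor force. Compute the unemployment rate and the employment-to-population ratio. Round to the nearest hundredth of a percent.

Unemployment rate ≈ 7.84%; employment-population ratio ≈ 61.44%.

Labor force = employed + unemployed = 1,476.24 + 125.57 = 1,601.81 thousand.
Working-age population = 1,601.81 + 800.95 = 2,402.76 thousand.
Unemployment rate = 125.57 / 1,601.81 = 7.84%.
Employment-population ratio = 1,476.24 / 2,402.76 = 61.44%.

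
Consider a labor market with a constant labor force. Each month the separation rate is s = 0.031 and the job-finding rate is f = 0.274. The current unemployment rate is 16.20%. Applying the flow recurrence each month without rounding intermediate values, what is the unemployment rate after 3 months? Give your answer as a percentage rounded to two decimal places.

Unemployment rate after three months ≈ 12.19%.

With a fixed labor force, u_{t+1} = u_t + s·(1−u_t) − f·u_t = u_t·(1−s−f) + s.
Here 1−s−f = 0.695 and s = 0.031.
u_1 = 0.162000 × 0.695 + 0.031 = 0.143590.
u_2 = 0.143590 × 0.695 + 0.031 = 0.130795.
u_3 = 0.130795 × 0.695 + 0.031 = 0.121903.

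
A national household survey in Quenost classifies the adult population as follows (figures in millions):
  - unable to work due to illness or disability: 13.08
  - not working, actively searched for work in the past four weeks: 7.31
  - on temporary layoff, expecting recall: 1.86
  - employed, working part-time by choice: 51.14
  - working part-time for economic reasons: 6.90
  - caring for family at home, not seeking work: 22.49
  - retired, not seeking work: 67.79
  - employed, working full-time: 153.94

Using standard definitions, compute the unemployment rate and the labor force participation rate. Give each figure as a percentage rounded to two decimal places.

Employed = 51.14 + 6.90 + 153.94 = 211.98 million (anyone who worked, including part-time for economic reasons, counts as employed).
Unemployed = 7.31 + 1.86 = 9.17 million (jobless and actively searching, or on temporary layoff).
Labor force = 211.98 + 9.17 = 221.15 million.
Not in labor force = 13.08 + 22.49 + 67.79 = 103.36 million (those not working and not actively searching are outside the labor force).
Civilian working-age population = 221.15 + 103.36 = 324.51 million.
Unemployment rate = 9.17 / 221.15 = 4.15%.
Labor force participation rate = 221.15 / 324.51 = 68.15%.

Unemployment rate ≈ 4.15%; labor force participation rate ≈ 68.15%.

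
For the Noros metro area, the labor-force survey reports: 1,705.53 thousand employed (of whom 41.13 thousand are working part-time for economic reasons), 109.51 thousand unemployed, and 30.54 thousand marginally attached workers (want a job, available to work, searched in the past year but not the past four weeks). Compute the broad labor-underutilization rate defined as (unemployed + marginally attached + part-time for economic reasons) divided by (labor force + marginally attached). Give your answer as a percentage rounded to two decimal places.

Labor force = 1,705.53 + 109.51 = 1,815.04 thousand.
Numerator = 109.51 + 30.54 + 41.13 = 181.18 thousand.
Denominator = 1,815.04 + 30.54 = 1,845.58 thousand.
Broad rate = 181.18 / 1,845.58 = 9.82%.

Broad underutilization rate ≈ 9.82%.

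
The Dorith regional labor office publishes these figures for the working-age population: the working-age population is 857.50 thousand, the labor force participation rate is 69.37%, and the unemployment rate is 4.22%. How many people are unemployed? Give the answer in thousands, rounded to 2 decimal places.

Labor force = 0.6937 × 857.50 = 594.85 thousand.
Unemployed = 0.0422 × 594.85 ≈ 25.10 thousand.

About 25.10 thousand are unemployed.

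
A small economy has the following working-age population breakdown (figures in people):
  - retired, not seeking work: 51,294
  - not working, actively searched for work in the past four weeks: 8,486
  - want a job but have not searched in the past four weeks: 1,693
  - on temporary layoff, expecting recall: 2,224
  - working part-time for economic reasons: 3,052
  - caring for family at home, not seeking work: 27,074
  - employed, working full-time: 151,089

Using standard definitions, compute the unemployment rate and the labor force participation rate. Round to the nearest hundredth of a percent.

Employed = 3,052 + 151,089 = 154,141 (anyone who worked, including part-time for economic reasons, counts as employed).
Unemployed = 8,486 + 2,224 = 10,710 (jobless and actively searching, or on temporary layoff).
Labor force = 154,141 + 10,710 = 164,851.
Not in labor force = 51,294 + 1,693 + 27,074 = 80,061 (those not working and not actively searching are outside the labor force — including those who want a job but have given up searching).
Civilian working-age population = 164,851 + 80,061 = 244,912.
Unemployment rate = 10,710 / 164,851 = 6.50%.
Labor force participation rate = 164,851 / 244,912 = 67.31%.

Unemployment rate ≈ 6.50%; labor force participation rate ≈ 67.31%.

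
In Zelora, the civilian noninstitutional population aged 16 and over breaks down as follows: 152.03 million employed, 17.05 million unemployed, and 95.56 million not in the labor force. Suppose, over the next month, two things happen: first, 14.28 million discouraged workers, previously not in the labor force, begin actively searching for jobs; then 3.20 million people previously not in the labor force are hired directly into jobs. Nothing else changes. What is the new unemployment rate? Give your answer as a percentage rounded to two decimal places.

Initially, labor force = 152.03 + 17.05 = 169.08 million, so u = 17.05/169.08 = 10.08%.
After the first change, unemployed and labor force both rise by 14.28 → E = 152.03, U = 31.33, labor force = 183.36 million.
After the second change, employed and labor force both rise by 3.20; unemployed unchanged → E = 155.23, U = 31.33, labor force = 186.56 million.
New unemployment rate = 31.33 / 186.56 = 16.79%.

New unemployment rate ≈ 16.79%.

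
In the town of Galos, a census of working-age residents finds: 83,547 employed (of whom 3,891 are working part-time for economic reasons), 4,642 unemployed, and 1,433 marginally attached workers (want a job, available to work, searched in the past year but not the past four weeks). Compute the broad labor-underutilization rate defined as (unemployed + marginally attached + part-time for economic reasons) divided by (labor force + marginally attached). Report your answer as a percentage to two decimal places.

Broad underutilization rate ≈ 11.12%.

Labor force = 83,547 + 4,642 = 88,189.
Numerator = 4,642 + 1,433 + 3,891 = 9,966.
Denominator = 88,189 + 1,433 = 89,622.
Broad rate = 9,966 / 89,622 = 11.12%.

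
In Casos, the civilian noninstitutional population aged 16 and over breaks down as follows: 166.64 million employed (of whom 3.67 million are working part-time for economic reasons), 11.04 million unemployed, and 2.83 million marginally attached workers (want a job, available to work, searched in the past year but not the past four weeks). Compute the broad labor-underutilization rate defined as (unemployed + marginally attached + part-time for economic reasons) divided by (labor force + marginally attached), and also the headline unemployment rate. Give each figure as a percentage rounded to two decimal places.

Broad underutilization rate ≈ 9.72%; headline unemployment rate ≈ 6.21%.

Labor force = 166.64 + 11.04 = 177.68 million.
Numerator = 11.04 + 2.83 + 3.67 = 17.54 million.
Denominator = 177.68 + 2.83 = 180.51 million.
Broad rate = 17.54 / 180.51 = 9.72%.
Headline unemployment rate = 11.04 / 177.68 = 6.21%.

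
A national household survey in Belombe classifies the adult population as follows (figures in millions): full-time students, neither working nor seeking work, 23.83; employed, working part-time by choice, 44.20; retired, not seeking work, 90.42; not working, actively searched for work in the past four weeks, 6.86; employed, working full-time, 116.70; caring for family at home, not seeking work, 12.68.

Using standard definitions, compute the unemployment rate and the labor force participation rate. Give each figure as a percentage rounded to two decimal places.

Unemployment rate ≈ 4.09%; labor force participation rate ≈ 56.93%.

Employed = 44.20 + 116.70 = 160.90 million.
Unemployed = 6.86 million.
Labor force = 160.90 + 6.86 = 167.76 million.
Not in labor force = 23.83 + 90.42 + 12.68 = 126.93 million (those not working and not actively searching are outside the labor force).
Civilian working-age population = 167.76 + 126.93 = 294.69 million.
Unemployment rate = 6.86 / 167.76 = 4.09%.
Labor force participation rate = 167.76 / 294.69 = 56.93%.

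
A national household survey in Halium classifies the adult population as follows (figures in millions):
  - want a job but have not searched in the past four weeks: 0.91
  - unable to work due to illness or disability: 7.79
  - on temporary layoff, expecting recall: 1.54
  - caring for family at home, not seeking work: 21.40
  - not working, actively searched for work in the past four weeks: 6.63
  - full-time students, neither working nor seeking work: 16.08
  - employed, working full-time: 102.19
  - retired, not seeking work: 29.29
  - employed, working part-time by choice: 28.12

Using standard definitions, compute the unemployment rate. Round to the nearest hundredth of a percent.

Unemployment rate ≈ 5.90%.

Employed = 102.19 + 28.12 = 130.31 million.
Unemployed = 1.54 + 6.63 = 8.17 million (jobless and actively searching, or on temporary layoff).
Labor force = 130.31 + 8.17 = 138.48 million.
Unemployment rate = 8.17 / 138.48 = 5.90%.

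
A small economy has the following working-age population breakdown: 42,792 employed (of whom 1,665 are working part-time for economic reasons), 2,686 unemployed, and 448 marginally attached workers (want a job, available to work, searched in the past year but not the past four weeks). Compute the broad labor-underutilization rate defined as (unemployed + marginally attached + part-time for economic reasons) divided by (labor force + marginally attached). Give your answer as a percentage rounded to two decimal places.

Labor force = 42,792 + 2,686 = 45,478.
Numerator = 2,686 + 448 + 1,665 = 4,799.
Denominator = 45,478 + 448 = 45,926.
Broad rate = 4,799 / 45,926 = 10.45%.

Broad underutilization rate ≈ 10.45%.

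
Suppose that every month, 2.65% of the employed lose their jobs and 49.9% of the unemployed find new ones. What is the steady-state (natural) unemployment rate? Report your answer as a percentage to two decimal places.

At steady state the flows balance: s·E = f·U, so U/(E+U) = s/(s+f).
u* = 2.65 / (2.65 + 49.9) = 2.65 / 52.55 = 5.04%.

Steady-state unemployment rate ≈ 5.04%.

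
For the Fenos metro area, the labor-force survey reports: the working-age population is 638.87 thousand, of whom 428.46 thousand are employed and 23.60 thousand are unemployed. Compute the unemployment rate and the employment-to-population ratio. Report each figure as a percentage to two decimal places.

Labor force = employed + unemployed = 428.46 + 23.60 = 452.06 thousand.
Unemployment rate = 23.60 / 452.06 = 5.22%.
Employment-population ratio = 428.46 / 638.87 = 67.07%.

Unemployment rate ≈ 5.22%; employment-population ratio ≈ 67.07%.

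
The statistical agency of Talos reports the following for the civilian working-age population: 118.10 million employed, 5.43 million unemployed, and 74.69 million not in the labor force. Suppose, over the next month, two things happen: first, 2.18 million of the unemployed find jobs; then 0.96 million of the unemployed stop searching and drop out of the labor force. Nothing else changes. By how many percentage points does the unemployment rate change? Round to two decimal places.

Initially, labor force = 118.10 + 5.43 = 123.53 million, so u = 5.43/123.53 = 4.40%.
After the first change, unemployed falls and employed rises by 2.18; labor force unchanged → E = 120.28, U = 3.25, labor force = 123.53 million.
After the second change, unemployed and labor force both fall by 0.96 → E = 120.28, U = 2.29, labor force = 122.57 million.
New unemployment rate = 2.29 / 122.57 = 1.87%.
Change = 1.87% − 4.40% = −2.53 percentage points.

The unemployment rate changes by −2.53 percentage points.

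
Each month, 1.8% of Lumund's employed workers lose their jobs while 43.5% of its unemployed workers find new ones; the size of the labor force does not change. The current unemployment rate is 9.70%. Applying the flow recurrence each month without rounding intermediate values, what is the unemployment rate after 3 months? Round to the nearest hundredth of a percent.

With a fixed labor force, u_{t+1} = u_t + s·(1−u_t) − f·u_t = u_t·(1−s−f) + s.
Here 1−s−f = 0.547 and s = 0.018.
u_1 = 0.097000 × 0.547 + 0.018 = 0.071059.
u_2 = 0.071059 × 0.547 + 0.018 = 0.056869.
u_3 = 0.056869 × 0.547 + 0.018 = 0.049107.

Unemployment rate after three months ≈ 4.91%.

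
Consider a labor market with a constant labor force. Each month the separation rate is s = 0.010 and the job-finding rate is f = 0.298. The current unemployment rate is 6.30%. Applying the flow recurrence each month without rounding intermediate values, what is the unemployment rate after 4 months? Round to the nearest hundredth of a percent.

Unemployment rate after four months ≈ 3.95%.

With a fixed labor force, u_{t+1} = u_t + s·(1−u_t) − f·u_t = u_t·(1−s−f) + s.
Here 1−s−f = 0.692 and s = 0.010.
u_1 = 0.063000 × 0.692 + 0.010 = 0.053596.
u_2 = 0.053596 × 0.692 + 0.010 = 0.047088.
u_3 = 0.047088 × 0.692 + 0.010 = 0.042585.
u_4 = 0.042585 × 0.692 + 0.010 = 0.039469.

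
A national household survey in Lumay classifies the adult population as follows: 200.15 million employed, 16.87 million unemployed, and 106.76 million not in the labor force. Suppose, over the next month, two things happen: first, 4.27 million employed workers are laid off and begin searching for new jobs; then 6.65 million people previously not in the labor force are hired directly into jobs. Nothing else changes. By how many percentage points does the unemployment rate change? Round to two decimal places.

The unemployment rate changes by +1.68 percentage points.

Initially, labor force = 200.15 + 16.87 = 217.02 million, so u = 16.87/217.02 = 7.77%.
After the first change, employed falls and unemployed rises by 4.27; labor force unchanged → E = 195.88, U = 21.14, labor force = 217.02 million.
After the second change, employed and labor force both rise by 6.65; unemployed unchanged → E = 202.53, U = 21.14, labor force = 223.67 million.
New unemployment rate = 21.14 / 223.67 = 9.45%.
Change = 9.45% − 7.77% = +1.68 percentage points.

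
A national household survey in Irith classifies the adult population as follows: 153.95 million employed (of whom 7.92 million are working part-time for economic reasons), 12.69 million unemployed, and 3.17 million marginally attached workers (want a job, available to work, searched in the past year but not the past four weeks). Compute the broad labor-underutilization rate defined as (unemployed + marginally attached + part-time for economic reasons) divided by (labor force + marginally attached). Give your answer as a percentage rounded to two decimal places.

Broad underutilization rate ≈ 14.00%.

Labor force = 153.95 + 12.69 = 166.64 million.
Numerator = 12.69 + 3.17 + 7.92 = 23.78 million.
Denominator = 166.64 + 3.17 = 169.81 million.
Broad rate = 23.78 / 169.81 = 14.00%.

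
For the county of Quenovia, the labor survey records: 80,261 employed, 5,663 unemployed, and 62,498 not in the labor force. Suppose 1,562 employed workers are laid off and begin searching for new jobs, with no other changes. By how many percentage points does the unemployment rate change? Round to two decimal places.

Initially, labor force = 80,261 + 5,663 = 85,924, so u = 5,663/85,924 = 6.59%.
After the change, employed falls and unemployed rises by 1,562; labor force unchanged → E = 78,699, U = 7,225, labor force = 85,924.
New unemployment rate = 7,225 / 85,924 = 8.41%.
Change = 8.41% − 6.59% = +1.82 percentage points.

The unemployment rate changes by +1.82 percentage points.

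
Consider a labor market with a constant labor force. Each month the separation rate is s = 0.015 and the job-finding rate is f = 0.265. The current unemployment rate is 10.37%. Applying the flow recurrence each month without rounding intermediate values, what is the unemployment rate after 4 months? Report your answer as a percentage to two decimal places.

With a fixed labor force, u_{t+1} = u_t + s·(1−u_t) − f·u_t = u_t·(1−s−f) + s.
Here 1−s−f = 0.720 and s = 0.015.
u_1 = 0.103700 × 0.720 + 0.015 = 0.089664.
u_2 = 0.089664 × 0.720 + 0.015 = 0.079558.
u_3 = 0.079558 × 0.720 + 0.015 = 0.072282.
u_4 = 0.072282 × 0.720 + 0.015 = 0.067043.

Unemployment rate after four months ≈ 6.70%.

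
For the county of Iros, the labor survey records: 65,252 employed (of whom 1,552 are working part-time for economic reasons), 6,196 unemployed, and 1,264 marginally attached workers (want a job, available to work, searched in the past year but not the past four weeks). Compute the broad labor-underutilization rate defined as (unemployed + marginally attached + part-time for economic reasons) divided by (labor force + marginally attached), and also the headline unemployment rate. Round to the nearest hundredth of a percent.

Labor force = 65,252 + 6,196 = 71,448.
Numerator = 6,196 + 1,264 + 1,552 = 9,012.
Denominator = 71,448 + 1,264 = 72,712.
Broad rate = 9,012 / 72,712 = 12.39%.
Headline unemployment rate = 6,196 / 71,448 = 8.67%.

Broad underutilization rate ≈ 12.39%; headline unemployment rate ≈ 8.67%.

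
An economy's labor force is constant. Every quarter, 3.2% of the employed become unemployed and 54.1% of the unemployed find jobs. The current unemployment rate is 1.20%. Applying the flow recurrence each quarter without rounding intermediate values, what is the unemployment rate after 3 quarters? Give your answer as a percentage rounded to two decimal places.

With a fixed labor force, u_{t+1} = u_t + s·(1−u_t) − f·u_t = u_t·(1−s−f) + s.
Here 1−s−f = 0.427 and s = 0.032.
u_1 = 0.012000 × 0.427 + 0.032 = 0.037124.
u_2 = 0.037124 × 0.427 + 0.032 = 0.047852.
u_3 = 0.047852 × 0.427 + 0.032 = 0.052433.

Unemployment rate after three quarters ≈ 5.24%.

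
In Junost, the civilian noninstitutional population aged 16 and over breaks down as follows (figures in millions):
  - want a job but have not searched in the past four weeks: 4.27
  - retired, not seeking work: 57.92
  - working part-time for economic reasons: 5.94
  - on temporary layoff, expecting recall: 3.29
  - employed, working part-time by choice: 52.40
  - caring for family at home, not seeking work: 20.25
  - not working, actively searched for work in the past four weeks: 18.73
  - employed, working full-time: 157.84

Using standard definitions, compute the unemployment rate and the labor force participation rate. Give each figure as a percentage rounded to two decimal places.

Employed = 5.94 + 52.40 + 157.84 = 216.18 million (anyone who worked, including part-time for economic reasons, counts as employed).
Unemployed = 3.29 + 18.73 = 22.02 million (jobless and actively searching, or on temporary layoff).
Labor force = 216.18 + 22.02 = 238.20 million.
Not in labor force = 4.27 + 57.92 + 20.25 = 82.44 million (those not working and not actively searching are outside the labor force — including those who want a job but have given up searching).
Civilian working-age population = 238.20 + 82.44 = 320.64 million.
Unemployment rate = 22.02 / 238.20 = 9.24%.
Labor force participation rate = 238.20 / 320.64 = 74.29%.

Unemployment rate ≈ 9.24%; labor force participation rate ≈ 74.29%.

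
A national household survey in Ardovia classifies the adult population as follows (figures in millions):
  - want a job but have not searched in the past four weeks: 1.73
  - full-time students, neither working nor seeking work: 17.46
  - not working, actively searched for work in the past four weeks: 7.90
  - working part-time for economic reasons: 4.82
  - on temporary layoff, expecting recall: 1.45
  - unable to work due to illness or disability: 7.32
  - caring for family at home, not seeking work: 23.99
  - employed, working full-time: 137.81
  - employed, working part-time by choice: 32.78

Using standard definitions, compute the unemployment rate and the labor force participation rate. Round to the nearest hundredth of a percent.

Unemployment rate ≈ 5.06%; labor force participation rate ≈ 78.53%.

Employed = 4.82 + 137.81 + 32.78 = 175.41 million (anyone who worked, including part-time for economic reasons, counts as employed).
Unemployed = 7.90 + 1.45 = 9.35 million (jobless and actively searching, or on temporary layoff).
Labor force = 175.41 + 9.35 = 184.76 million.
Not in labor force = 1.73 + 17.46 + 7.32 + 23.99 = 50.50 million (those not working and not actively searching are outside the labor force — including those who want a job but have given up searching).
Civilian working-age population = 184.76 + 50.50 = 235.26 million.
Unemployment rate = 9.35 / 184.76 = 5.06%.
Labor force participation rate = 184.76 / 235.26 = 78.53%.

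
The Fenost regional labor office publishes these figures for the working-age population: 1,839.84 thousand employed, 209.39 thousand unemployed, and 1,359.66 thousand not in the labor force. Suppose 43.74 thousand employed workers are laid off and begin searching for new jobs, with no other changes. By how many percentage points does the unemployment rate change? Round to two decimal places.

The unemployment rate changes by +2.13 percentage points.

Initially, labor force = 1,839.84 + 209.39 = 2,049.23 thousand, so u = 209.39/2,049.23 = 10.22%.
After the change, employed falls and unemployed rises by 43.74; labor force unchanged → E = 1,796.10, U = 253.13, labor force = 2,049.23 thousand.
New unemployment rate = 253.13 / 2,049.23 = 12.35%.
Change = 12.35% − 10.22% = +2.13 percentage points.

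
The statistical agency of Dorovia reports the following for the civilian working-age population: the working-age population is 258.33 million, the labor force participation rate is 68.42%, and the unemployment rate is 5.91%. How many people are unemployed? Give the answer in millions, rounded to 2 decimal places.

About 10.45 million are unemployed.

Labor force = 0.6842 × 258.33 = 176.75 million.
Unemployed = 0.0591 × 176.75 ≈ 10.45 million.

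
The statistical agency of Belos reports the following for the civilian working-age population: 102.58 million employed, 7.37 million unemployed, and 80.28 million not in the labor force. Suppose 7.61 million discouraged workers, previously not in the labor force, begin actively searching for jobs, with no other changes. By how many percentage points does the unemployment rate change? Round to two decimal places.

Initially, labor force = 102.58 + 7.37 = 109.95 million, so u = 7.37/109.95 = 6.70%.
After the change, unemployed and labor force both rise by 7.61 → E = 102.58, U = 14.98, labor force = 117.56 million.
New unemployment rate = 14.98 / 117.56 = 12.74%.
Change = 12.74% − 6.70% = +6.04 percentage points.

The unemployment rate changes by +6.04 percentage points.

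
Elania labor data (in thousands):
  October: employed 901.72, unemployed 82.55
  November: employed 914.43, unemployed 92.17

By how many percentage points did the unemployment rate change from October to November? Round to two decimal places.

The unemployment rate changed by +0.77 percentage points.

October: labor force = 901.72 + 82.55 = 984.27; u = 82.55/984.27 = 8.39%.
November: labor force = 914.43 + 92.17 = 1,006.60; u = 92.17/1,006.60 = 9.16%.
Change = 9.16% − 8.39% = +0.77 pp.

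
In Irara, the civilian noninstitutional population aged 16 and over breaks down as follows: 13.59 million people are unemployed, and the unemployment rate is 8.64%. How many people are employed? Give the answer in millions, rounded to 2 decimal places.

About 143.70 million are employed.

Labor force = U / u = 13.59 / 0.0864 ≈ 157.29 million.
Employed = labor force − unemployed = 157.29 − 13.59 = 143.70 million.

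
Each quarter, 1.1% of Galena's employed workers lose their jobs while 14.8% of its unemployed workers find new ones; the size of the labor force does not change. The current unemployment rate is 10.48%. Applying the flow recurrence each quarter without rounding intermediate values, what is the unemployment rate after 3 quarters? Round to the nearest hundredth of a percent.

Unemployment rate after three quarters ≈ 9.04%.

With a fixed labor force, u_{t+1} = u_t + s·(1−u_t) − f·u_t = u_t·(1−s−f) + s.
Here 1−s−f = 0.841 and s = 0.011.
u_1 = 0.104800 × 0.841 + 0.011 = 0.099137.
u_2 = 0.099137 × 0.841 + 0.011 = 0.094374.
u_3 = 0.094374 × 0.841 + 0.011 = 0.090369.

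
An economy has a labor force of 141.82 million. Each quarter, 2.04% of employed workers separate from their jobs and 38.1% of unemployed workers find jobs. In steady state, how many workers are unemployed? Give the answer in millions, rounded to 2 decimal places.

About 7.21 million are unemployed in steady state.

Steady-state unemployment rate u* = s/(s+f) = 2.04/(2.04+38.1) = 0.050822.
Unemployed = u* × labor force = 0.050822 × 141.82 ≈ 7.21 million.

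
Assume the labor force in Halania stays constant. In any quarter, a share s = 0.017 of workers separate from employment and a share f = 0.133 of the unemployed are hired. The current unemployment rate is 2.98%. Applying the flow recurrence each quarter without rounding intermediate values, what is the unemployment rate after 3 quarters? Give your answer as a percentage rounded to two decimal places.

Unemployment rate after three quarters ≈ 6.20%.

With a fixed labor force, u_{t+1} = u_t + s·(1−u_t) − f·u_t = u_t·(1−s−f) + s.
Here 1−s−f = 0.850 and s = 0.017.
u_1 = 0.029800 × 0.850 + 0.017 = 0.042330.
u_2 = 0.042330 × 0.850 + 0.017 = 0.052980.
u_3 = 0.052980 × 0.850 + 0.017 = 0.062033.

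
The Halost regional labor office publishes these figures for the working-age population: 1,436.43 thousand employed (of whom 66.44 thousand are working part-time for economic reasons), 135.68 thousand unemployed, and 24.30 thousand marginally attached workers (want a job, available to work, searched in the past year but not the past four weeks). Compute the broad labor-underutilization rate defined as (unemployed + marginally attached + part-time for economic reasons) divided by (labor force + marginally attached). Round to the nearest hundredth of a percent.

Broad underutilization rate ≈ 14.18%.

Labor force = 1,436.43 + 135.68 = 1,572.11 thousand.
Numerator = 135.68 + 24.30 + 66.44 = 226.42 thousand.
Denominator = 1,572.11 + 24.30 = 1,596.41 thousand.
Broad rate = 226.42 / 1,596.41 = 14.18%.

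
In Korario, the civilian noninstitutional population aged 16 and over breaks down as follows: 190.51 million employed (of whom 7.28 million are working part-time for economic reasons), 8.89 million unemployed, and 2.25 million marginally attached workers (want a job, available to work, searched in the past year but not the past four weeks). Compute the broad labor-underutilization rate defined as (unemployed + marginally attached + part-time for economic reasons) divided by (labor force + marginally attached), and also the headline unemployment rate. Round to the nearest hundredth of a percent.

Broad underutilization rate ≈ 9.13%; headline unemployment rate ≈ 4.46%.

Labor force = 190.51 + 8.89 = 199.40 million.
Numerator = 8.89 + 2.25 + 7.28 = 18.42 million.
Denominator = 199.40 + 2.25 = 201.65 million.
Broad rate = 18.42 / 201.65 = 9.13%.
Headline unemployment rate = 8.89 / 199.40 = 4.46%.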